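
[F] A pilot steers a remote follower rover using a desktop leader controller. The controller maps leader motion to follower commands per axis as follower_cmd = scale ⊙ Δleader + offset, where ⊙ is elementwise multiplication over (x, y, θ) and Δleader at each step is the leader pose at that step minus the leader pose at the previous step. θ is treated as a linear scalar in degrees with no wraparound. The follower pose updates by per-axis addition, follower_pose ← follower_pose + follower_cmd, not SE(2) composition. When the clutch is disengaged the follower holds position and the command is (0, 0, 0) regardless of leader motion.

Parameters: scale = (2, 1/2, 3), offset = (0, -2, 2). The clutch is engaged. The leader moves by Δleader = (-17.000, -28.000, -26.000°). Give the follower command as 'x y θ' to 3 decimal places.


axis x: 2·-17.000 + 0 = -34.000
axis y: 1/2·-28.000 + -2 = -16.000
axis θ: 3·-26.000 + 2 = -76.000

-34.000 -16.000 -76.000


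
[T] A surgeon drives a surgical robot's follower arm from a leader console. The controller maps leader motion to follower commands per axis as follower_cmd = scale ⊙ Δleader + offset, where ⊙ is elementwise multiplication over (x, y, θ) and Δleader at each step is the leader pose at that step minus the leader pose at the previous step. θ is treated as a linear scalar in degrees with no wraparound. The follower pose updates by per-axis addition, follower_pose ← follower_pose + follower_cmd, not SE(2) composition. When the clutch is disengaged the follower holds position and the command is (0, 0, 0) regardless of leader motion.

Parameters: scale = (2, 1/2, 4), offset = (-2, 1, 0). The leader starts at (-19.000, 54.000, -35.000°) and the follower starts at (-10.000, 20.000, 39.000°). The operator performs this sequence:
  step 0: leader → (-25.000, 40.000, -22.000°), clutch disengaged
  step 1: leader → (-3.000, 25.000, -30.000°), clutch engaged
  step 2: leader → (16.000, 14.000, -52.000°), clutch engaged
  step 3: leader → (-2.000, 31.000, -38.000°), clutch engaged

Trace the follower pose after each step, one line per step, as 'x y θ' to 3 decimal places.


step 0: Δleader=(-6.000, -14.000, 13.000°), disengaged; cmd=(0,0,0) → follower holds at (-10.000, 20.000, 39.000°)
step 1: Δleader=(22.000, -15.000, -8.000°), engaged; cmd=(42.000, -6.500, -32.000°) → follower=(32.000, 13.500, 7.000°)
step 2: Δleader=(19.000, -11.000, -22.000°), engaged; cmd=(36.000, -4.500, -88.000°) → follower=(68.000, 9.000, -81.000°)
step 3: Δleader=(-18.000, 17.000, 14.000°), engaged; cmd=(-38.000, 9.500, 56.000°) → follower=(30.000, 18.500, -25.000°)

-10.000 20.000 39.000
32.000 13.500 7.000
68.000 9.000 -81.000
30.000 18.500 -25.000


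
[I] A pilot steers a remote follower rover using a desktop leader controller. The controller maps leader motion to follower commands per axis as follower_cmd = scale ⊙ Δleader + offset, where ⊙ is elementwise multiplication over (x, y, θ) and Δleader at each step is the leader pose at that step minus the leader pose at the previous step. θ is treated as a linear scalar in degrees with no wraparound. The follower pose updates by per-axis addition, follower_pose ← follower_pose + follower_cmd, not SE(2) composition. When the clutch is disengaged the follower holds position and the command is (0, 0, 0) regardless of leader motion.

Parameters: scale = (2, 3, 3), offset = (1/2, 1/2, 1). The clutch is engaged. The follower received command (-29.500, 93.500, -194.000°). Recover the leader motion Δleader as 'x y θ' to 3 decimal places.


-15.000 31.000 -65.000

axis x: (-29.500 − 1/2) / (2) = -15.000
axis y: (93.500 − 1/2) / (3) = 31.000
axis θ: (-194.000 − 1) / (3) = -65.000


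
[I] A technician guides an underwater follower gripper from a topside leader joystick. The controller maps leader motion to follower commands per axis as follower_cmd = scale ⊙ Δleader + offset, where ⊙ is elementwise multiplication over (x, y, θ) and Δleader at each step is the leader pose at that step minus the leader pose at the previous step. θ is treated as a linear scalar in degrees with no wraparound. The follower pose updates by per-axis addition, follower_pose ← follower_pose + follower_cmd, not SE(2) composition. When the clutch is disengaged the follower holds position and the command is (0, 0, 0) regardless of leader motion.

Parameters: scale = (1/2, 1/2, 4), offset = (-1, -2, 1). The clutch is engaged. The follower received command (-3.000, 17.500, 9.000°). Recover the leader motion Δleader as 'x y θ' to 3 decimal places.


axis x: (-3.000 − -1) / (1/2) = -4.000
axis y: (17.500 − -2) / (1/2) = 39.000
axis θ: (9.000 − 1) / (4) = 2.000

-4.000 39.000 2.000


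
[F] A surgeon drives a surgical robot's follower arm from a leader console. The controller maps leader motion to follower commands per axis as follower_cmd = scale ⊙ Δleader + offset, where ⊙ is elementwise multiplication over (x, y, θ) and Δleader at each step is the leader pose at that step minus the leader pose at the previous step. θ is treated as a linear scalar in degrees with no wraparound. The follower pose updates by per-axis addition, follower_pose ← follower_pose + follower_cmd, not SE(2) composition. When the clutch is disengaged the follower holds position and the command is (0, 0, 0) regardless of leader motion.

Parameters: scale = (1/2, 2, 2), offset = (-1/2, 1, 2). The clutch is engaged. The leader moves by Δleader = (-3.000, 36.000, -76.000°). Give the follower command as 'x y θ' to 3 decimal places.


axis x: 1/2·-3.000 + -1/2 = -2.000
axis y: 2·36.000 + 1 = 73.000
axis θ: 2·-76.000 + 2 = -150.000

-2.000 73.000 -150.000


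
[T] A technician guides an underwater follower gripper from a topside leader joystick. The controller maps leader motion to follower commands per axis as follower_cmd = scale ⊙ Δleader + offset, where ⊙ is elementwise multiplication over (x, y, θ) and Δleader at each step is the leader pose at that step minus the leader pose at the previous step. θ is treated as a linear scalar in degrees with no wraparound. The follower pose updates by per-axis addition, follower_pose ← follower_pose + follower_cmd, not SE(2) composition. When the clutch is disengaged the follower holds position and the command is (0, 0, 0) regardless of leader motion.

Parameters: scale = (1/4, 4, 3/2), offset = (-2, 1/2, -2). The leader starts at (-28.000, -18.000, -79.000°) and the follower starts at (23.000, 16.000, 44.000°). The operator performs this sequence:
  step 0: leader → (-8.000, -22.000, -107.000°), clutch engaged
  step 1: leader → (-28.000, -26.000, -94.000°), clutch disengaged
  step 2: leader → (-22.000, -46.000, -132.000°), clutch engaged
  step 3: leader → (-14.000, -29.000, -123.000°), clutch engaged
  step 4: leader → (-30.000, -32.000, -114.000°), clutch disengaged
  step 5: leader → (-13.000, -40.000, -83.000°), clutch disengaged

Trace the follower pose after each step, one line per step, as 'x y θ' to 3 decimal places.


step 0: Δleader=(20.000, -4.000, -28.000°), engaged; cmd=(3.000, -15.500, -44.000°) → follower=(26.000, 0.500, 0.000°)
step 1: Δleader=(-20.000, -4.000, 13.000°), disengaged; cmd=(0,0,0) → follower holds at (26.000, 0.500, 0.000°)
step 2: Δleader=(6.000, -20.000, -38.000°), engaged; cmd=(-0.500, -79.500, -59.000°) → follower=(25.500, -79.000, -59.000°)
step 3: Δleader=(8.000, 17.000, 9.000°), engaged; cmd=(0.000, 68.500, 11.500°) → follower=(25.500, -10.500, -47.500°)
step 4: Δleader=(-16.000, -3.000, 9.000°), disengaged; cmd=(0,0,0) → follower holds at (25.500, -10.500, -47.500°)
step 5: Δleader=(17.000, -8.000, 31.000°), disengaged; cmd=(0,0,0) → follower holds at (25.500, -10.500, -47.500°)

26.000 0.500 0.000
26.000 0.500 0.000
25.500 -79.000 -59.000
25.500 -10.500 -47.500
25.500 -10.500 -47.500
25.500 -10.500 -47.500


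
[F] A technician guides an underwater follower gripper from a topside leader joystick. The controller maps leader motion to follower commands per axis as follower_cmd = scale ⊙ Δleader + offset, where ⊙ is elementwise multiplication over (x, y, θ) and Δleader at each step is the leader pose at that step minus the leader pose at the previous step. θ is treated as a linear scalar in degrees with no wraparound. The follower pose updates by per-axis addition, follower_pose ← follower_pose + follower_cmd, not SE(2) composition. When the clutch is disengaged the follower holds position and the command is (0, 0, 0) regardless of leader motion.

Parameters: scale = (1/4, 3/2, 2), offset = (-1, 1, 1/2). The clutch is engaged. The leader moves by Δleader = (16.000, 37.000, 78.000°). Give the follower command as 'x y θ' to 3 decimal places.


3.000 56.500 156.500

axis x: 1/4·16.000 + -1 = 3.000
axis y: 3/2·37.000 + 1 = 56.500
axis θ: 2·78.000 + 1/2 = 156.500


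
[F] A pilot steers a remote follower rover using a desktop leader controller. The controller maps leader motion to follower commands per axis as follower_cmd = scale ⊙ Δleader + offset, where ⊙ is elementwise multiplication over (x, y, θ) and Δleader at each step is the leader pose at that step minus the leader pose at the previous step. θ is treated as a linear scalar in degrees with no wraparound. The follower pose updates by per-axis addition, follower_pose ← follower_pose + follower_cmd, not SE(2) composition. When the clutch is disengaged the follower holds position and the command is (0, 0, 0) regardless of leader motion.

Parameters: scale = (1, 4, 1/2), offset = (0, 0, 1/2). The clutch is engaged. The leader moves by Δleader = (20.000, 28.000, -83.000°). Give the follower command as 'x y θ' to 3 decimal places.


20.000 112.000 -41.000

axis x: 1·20.000 + 0 = 20.000
axis y: 4·28.000 + 0 = 112.000
axis θ: 1/2·-83.000 + 1/2 = -41.000


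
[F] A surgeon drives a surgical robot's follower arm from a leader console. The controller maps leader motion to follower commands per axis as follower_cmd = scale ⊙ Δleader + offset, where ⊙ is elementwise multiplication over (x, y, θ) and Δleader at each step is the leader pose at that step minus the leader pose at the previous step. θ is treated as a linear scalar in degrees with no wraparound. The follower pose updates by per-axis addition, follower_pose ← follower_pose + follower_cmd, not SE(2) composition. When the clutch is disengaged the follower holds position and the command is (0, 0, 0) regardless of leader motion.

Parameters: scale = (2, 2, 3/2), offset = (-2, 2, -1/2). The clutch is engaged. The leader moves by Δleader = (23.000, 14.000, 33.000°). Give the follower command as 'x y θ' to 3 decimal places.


axis x: 2·23.000 + -2 = 44.000
axis y: 2·14.000 + 2 = 30.000
axis θ: 3/2·33.000 + -1/2 = 49.000

44.000 30.000 49.000


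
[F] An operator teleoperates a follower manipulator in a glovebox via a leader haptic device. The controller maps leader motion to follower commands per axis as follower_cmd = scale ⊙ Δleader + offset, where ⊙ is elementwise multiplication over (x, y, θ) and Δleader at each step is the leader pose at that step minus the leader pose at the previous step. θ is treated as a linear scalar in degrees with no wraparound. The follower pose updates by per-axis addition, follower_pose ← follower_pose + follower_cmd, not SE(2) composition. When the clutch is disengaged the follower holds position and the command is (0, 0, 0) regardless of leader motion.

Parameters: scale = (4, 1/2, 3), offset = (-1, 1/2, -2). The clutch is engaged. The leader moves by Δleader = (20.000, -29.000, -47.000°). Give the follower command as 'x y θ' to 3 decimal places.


axis x: 4·20.000 + -1 = 79.000
axis y: 1/2·-29.000 + 1/2 = -14.000
axis θ: 3·-47.000 + -2 = -143.000

79.000 -14.000 -143.000


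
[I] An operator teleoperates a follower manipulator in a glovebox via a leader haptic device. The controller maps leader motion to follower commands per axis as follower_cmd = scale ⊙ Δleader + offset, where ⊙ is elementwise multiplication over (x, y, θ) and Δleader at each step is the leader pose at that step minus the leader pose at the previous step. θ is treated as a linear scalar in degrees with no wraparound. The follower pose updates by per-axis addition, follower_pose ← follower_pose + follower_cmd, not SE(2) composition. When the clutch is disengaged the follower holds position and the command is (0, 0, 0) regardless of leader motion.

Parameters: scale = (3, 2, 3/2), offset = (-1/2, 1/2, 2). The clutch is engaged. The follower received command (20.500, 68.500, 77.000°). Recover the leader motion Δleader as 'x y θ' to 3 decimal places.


axis x: (20.500 − -1/2) / (3) = 7.000
axis y: (68.500 − 1/2) / (2) = 34.000
axis θ: (77.000 − 2) / (3/2) = 50.000

7.000 34.000 50.000


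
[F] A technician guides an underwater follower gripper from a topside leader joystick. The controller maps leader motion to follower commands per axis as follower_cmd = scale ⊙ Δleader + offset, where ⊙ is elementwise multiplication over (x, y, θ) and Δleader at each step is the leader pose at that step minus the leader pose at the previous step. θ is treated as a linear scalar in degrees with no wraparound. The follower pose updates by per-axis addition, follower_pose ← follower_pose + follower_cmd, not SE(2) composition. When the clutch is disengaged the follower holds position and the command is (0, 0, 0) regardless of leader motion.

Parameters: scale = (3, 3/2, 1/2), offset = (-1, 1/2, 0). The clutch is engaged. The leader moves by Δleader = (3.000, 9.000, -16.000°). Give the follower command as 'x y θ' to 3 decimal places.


axis x: 3·3.000 + -1 = 8.000
axis y: 3/2·9.000 + 1/2 = 14.000
axis θ: 1/2·-16.000 + 0 = -8.000

8.000 14.000 -8.000


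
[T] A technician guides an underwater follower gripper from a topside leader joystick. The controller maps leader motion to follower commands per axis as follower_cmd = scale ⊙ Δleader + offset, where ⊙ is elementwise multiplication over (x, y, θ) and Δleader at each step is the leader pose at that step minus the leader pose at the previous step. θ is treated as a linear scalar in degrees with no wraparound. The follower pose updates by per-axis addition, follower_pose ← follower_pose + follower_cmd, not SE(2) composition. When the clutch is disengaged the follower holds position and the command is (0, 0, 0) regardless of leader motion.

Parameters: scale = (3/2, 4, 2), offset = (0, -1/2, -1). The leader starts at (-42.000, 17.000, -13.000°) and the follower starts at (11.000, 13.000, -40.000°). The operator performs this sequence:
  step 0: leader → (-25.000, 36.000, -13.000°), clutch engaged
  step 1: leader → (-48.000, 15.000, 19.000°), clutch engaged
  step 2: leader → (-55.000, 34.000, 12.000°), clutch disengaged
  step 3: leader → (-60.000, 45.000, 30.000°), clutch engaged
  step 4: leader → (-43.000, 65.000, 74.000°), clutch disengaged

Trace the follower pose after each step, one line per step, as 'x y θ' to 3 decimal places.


36.500 88.500 -41.000
2.000 4.000 22.000
2.000 4.000 22.000
-5.500 47.500 57.000
-5.500 47.500 57.000

step 0: Δleader=(17.000, 19.000, 0.000°), engaged; cmd=(25.500, 75.500, -1.000°) → follower=(36.500, 88.500, -41.000°)
step 1: Δleader=(-23.000, -21.000, 32.000°), engaged; cmd=(-34.500, -84.500, 63.000°) → follower=(2.000, 4.000, 22.000°)
step 2: Δleader=(-7.000, 19.000, -7.000°), disengaged; cmd=(0,0,0) → follower holds at (2.000, 4.000, 22.000°)
step 3: Δleader=(-5.000, 11.000, 18.000°), engaged; cmd=(-7.500, 43.500, 35.000°) → follower=(-5.500, 47.500, 57.000°)
step 4: Δleader=(17.000, 20.000, 44.000°), disengaged; cmd=(0,0,0) → follower holds at (-5.500, 47.500, 57.000°)


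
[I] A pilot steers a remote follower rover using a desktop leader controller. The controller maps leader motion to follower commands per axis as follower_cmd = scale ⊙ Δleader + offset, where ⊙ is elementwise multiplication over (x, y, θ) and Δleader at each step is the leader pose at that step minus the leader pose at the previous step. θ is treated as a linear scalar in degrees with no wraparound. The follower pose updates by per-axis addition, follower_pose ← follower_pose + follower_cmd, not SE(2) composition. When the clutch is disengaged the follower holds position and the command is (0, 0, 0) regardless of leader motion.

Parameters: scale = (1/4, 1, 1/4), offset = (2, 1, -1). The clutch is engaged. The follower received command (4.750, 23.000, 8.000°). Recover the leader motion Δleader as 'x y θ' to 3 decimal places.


axis x: (4.750 − 2) / (1/4) = 11.000
axis y: (23.000 − 1) / (1) = 22.000
axis θ: (8.000 − -1) / (1/4) = 36.000

11.000 22.000 36.000


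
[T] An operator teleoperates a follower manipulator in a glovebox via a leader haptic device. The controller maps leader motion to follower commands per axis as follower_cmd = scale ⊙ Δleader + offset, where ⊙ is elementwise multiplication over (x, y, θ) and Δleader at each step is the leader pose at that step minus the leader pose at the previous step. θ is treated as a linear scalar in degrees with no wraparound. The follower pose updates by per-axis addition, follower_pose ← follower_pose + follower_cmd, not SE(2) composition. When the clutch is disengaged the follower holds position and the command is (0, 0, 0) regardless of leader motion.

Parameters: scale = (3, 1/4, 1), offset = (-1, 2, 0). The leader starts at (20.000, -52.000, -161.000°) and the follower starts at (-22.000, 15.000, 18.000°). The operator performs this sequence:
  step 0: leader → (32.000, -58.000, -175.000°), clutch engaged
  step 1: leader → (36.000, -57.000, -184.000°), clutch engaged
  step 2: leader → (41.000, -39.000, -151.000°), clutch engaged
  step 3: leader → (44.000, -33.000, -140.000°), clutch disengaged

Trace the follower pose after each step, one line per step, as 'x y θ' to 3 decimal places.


step 0: Δleader=(12.000, -6.000, -14.000°), engaged; cmd=(35.000, 0.500, -14.000°) → follower=(13.000, 15.500, 4.000°)
step 1: Δleader=(4.000, 1.000, -9.000°), engaged; cmd=(11.000, 2.250, -9.000°) → follower=(24.000, 17.750, -5.000°)
step 2: Δleader=(5.000, 18.000, 33.000°), engaged; cmd=(14.000, 6.500, 33.000°) → follower=(38.000, 24.250, 28.000°)
step 3: Δleader=(3.000, 6.000, 11.000°), disengaged; cmd=(0,0,0) → follower holds at (38.000, 24.250, 28.000°)

13.000 15.500 4.000
24.000 17.750 -5.000
38.000 24.250 28.000
38.000 24.250 28.000


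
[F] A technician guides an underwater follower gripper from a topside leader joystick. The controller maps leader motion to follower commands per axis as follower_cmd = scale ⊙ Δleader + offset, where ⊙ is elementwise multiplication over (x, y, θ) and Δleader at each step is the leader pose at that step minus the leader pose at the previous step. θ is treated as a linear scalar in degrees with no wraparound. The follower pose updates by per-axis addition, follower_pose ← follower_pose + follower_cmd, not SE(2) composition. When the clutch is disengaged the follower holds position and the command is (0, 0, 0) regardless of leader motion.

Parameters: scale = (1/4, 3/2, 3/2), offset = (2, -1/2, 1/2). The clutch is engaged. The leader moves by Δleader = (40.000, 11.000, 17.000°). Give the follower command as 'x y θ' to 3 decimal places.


12.000 16.000 26.000

axis x: 1/4·40.000 + 2 = 12.000
axis y: 3/2·11.000 + -1/2 = 16.000
axis θ: 3/2·17.000 + 1/2 = 26.000


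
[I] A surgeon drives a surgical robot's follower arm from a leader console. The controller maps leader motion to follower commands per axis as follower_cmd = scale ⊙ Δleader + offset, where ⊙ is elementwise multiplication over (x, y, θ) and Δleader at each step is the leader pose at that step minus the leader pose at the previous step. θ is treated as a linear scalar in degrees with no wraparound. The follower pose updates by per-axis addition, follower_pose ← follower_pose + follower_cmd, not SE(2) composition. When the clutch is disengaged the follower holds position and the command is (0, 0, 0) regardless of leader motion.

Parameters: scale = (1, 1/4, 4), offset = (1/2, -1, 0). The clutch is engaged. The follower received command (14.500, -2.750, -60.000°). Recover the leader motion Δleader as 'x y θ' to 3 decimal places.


14.000 -7.000 -15.000

axis x: (14.500 − 1/2) / (1) = 14.000
axis y: (-2.750 − -1) / (1/4) = -7.000
axis θ: (-60.000 − 0) / (4) = -15.000


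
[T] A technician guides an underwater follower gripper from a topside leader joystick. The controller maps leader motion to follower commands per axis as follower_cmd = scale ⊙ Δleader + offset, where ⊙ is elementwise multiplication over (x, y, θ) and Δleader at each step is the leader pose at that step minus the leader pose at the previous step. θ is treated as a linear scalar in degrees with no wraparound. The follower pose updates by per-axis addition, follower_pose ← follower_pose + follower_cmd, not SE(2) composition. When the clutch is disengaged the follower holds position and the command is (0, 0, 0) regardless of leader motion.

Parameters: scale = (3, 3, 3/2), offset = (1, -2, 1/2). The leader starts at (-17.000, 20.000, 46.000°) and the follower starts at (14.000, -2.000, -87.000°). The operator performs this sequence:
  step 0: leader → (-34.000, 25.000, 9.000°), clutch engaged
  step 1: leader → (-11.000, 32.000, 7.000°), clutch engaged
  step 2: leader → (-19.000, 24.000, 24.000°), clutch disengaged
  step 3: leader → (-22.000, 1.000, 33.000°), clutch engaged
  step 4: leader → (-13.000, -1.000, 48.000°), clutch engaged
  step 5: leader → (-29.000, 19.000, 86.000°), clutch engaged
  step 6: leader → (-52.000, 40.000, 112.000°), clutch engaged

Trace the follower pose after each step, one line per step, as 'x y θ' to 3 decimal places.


-36.000 11.000 -142.000
34.000 30.000 -144.500
34.000 30.000 -144.500
26.000 -41.000 -130.500
54.000 -49.000 -107.500
7.000 9.000 -50.000
-61.000 70.000 -10.500

step 0: Δleader=(-17.000, 5.000, -37.000°), engaged; cmd=(-50.000, 13.000, -55.000°) → follower=(-36.000, 11.000, -142.000°)
step 1: Δleader=(23.000, 7.000, -2.000°), engaged; cmd=(70.000, 19.000, -2.500°) → follower=(34.000, 30.000, -144.500°)
step 2: Δleader=(-8.000, -8.000, 17.000°), disengaged; cmd=(0,0,0) → follower holds at (34.000, 30.000, -144.500°)
step 3: Δleader=(-3.000, -23.000, 9.000°), engaged; cmd=(-8.000, -71.000, 14.000°) → follower=(26.000, -41.000, -130.500°)
step 4: Δleader=(9.000, -2.000, 15.000°), engaged; cmd=(28.000, -8.000, 23.000°) → follower=(54.000, -49.000, -107.500°)
step 5: Δleader=(-16.000, 20.000, 38.000°), engaged; cmd=(-47.000, 58.000, 57.500°) → follower=(7.000, 9.000, -50.000°)
step 6: Δleader=(-23.000, 21.000, 26.000°), engaged; cmd=(-68.000, 61.000, 39.500°) → follower=(-61.000, 70.000, -10.500°)


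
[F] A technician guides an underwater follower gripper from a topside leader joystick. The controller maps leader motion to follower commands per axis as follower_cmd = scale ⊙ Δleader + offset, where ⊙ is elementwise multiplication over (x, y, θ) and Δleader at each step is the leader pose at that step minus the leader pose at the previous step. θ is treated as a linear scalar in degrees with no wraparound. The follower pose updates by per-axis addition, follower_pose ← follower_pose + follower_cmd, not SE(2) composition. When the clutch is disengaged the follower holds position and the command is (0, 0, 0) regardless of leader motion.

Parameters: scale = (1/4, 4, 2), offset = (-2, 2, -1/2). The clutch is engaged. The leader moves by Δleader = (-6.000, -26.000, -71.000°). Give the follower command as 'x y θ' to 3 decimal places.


axis x: 1/4·-6.000 + -2 = -3.500
axis y: 4·-26.000 + 2 = -102.000
axis θ: 2·-71.000 + -1/2 = -142.500

-3.500 -102.000 -142.500


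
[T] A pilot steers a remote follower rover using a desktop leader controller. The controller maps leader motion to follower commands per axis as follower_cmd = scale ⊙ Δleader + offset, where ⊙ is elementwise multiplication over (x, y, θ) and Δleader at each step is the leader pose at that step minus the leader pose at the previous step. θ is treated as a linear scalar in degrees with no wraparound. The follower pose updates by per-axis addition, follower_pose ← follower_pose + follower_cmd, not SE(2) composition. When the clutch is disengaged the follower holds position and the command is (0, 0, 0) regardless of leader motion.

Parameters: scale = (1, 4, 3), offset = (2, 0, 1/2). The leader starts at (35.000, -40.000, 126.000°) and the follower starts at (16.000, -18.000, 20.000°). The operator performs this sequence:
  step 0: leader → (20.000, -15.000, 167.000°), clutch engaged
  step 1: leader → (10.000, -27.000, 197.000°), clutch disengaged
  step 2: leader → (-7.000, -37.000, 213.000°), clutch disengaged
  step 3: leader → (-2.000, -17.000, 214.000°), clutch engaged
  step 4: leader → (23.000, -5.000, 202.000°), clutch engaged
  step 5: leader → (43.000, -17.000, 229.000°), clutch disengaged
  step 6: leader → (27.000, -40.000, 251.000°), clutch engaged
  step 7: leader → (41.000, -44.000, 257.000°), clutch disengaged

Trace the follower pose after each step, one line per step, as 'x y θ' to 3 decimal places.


3.000 82.000 143.500
3.000 82.000 143.500
3.000 82.000 143.500
10.000 162.000 147.000
37.000 210.000 111.500
37.000 210.000 111.500
23.000 118.000 178.000
23.000 118.000 178.000

step 0: Δleader=(-15.000, 25.000, 41.000°), engaged; cmd=(-13.000, 100.000, 123.500°) → follower=(3.000, 82.000, 143.500°)
step 1: Δleader=(-10.000, -12.000, 30.000°), disengaged; cmd=(0,0,0) → follower holds at (3.000, 82.000, 143.500°)
step 2: Δleader=(-17.000, -10.000, 16.000°), disengaged; cmd=(0,0,0) → follower holds at (3.000, 82.000, 143.500°)
step 3: Δleader=(5.000, 20.000, 1.000°), engaged; cmd=(7.000, 80.000, 3.500°) → follower=(10.000, 162.000, 147.000°)
step 4: Δleader=(25.000, 12.000, -12.000°), engaged; cmd=(27.000, 48.000, -35.500°) → follower=(37.000, 210.000, 111.500°)
step 5: Δleader=(20.000, -12.000, 27.000°), disengaged; cmd=(0,0,0) → follower holds at (37.000, 210.000, 111.500°)
step 6: Δleader=(-16.000, -23.000, 22.000°), engaged; cmd=(-14.000, -92.000, 66.500°) → follower=(23.000, 118.000, 178.000°)
step 7: Δleader=(14.000, -4.000, 6.000°), disengaged; cmd=(0,0,0) → follower holds at (23.000, 118.000, 178.000°)


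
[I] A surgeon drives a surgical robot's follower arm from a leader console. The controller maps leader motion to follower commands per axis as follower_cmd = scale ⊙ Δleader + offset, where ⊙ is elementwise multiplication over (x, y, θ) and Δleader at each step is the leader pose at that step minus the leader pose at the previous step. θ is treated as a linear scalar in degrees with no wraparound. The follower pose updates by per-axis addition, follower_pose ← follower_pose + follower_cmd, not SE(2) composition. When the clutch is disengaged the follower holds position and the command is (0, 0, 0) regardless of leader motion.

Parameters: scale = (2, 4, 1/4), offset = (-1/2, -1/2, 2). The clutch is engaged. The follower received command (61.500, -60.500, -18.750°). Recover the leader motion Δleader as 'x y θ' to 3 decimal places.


31.000 -15.000 -83.000

axis x: (61.500 − -1/2) / (2) = 31.000
axis y: (-60.500 − -1/2) / (4) = -15.000
axis θ: (-18.750 − 2) / (1/4) = -83.000


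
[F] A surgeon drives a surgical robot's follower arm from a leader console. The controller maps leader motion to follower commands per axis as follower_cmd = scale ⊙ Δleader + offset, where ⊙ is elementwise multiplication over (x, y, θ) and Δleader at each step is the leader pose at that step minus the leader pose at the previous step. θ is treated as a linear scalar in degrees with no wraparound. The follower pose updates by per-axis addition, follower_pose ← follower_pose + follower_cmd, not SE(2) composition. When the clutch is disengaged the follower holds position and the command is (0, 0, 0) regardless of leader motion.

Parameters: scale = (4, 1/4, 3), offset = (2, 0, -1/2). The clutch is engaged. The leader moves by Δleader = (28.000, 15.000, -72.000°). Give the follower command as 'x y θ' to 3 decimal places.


114.000 3.750 -216.500

axis x: 4·28.000 + 2 = 114.000
axis y: 1/4·15.000 + 0 = 3.750
axis θ: 3·-72.000 + -1/2 = -216.500


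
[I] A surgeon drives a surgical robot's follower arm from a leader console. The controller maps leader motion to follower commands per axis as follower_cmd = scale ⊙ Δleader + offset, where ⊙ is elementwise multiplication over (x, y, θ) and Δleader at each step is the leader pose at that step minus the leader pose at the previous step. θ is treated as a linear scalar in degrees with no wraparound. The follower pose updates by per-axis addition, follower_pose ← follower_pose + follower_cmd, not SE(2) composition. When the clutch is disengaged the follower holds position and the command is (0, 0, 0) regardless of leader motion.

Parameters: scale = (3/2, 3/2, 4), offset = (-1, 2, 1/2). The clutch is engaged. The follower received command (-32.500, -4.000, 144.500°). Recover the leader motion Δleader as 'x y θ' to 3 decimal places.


axis x: (-32.500 − -1) / (3/2) = -21.000
axis y: (-4.000 − 2) / (3/2) = -4.000
axis θ: (144.500 − 1/2) / (4) = 36.000

-21.000 -4.000 36.000


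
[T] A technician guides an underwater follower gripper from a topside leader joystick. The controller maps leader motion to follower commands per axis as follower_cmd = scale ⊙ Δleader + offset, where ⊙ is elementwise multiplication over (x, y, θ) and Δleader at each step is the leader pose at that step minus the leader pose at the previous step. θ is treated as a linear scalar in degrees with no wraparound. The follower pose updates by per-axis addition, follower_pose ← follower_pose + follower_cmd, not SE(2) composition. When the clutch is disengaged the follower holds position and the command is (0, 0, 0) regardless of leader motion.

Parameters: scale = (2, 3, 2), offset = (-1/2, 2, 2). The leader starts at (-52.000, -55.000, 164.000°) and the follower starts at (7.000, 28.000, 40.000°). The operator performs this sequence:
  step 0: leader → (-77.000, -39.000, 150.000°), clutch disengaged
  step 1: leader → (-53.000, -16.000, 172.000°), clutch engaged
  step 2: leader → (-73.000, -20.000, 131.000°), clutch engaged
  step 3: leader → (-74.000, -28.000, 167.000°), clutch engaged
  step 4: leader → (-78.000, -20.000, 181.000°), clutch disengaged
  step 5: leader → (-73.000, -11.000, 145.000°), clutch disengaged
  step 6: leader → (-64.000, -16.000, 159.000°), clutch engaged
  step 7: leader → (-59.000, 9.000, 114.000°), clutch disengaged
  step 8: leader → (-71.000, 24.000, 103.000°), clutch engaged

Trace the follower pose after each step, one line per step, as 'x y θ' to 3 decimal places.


7.000 28.000 40.000
54.500 99.000 86.000
14.000 89.000 6.000
11.500 67.000 80.000
11.500 67.000 80.000
11.500 67.000 80.000
29.000 54.000 110.000
29.000 54.000 110.000
4.500 101.000 90.000

step 0: Δleader=(-25.000, 16.000, -14.000°), disengaged; cmd=(0,0,0) → follower holds at (7.000, 28.000, 40.000°)
step 1: Δleader=(24.000, 23.000, 22.000°), engaged; cmd=(47.500, 71.000, 46.000°) → follower=(54.500, 99.000, 86.000°)
step 2: Δleader=(-20.000, -4.000, -41.000°), engaged; cmd=(-40.500, -10.000, -80.000°) → follower=(14.000, 89.000, 6.000°)
step 3: Δleader=(-1.000, -8.000, 36.000°), engaged; cmd=(-2.500, -22.000, 74.000°) → follower=(11.500, 67.000, 80.000°)
step 4: Δleader=(-4.000, 8.000, 14.000°), disengaged; cmd=(0,0,0) → follower holds at (11.500, 67.000, 80.000°)
step 5: Δleader=(5.000, 9.000, -36.000°), disengaged; cmd=(0,0,0) → follower holds at (11.500, 67.000, 80.000°)
step 6: Δleader=(9.000, -5.000, 14.000°), engaged; cmd=(17.500, -13.000, 30.000°) → follower=(29.000, 54.000, 110.000°)
step 7: Δleader=(5.000, 25.000, -45.000°), disengaged; cmd=(0,0,0) → follower holds at (29.000, 54.000, 110.000°)
step 8: Δleader=(-12.000, 15.000, -11.000°), engaged; cmd=(-24.500, 47.000, -20.000°) → follower=(4.500, 101.000, 90.000°)


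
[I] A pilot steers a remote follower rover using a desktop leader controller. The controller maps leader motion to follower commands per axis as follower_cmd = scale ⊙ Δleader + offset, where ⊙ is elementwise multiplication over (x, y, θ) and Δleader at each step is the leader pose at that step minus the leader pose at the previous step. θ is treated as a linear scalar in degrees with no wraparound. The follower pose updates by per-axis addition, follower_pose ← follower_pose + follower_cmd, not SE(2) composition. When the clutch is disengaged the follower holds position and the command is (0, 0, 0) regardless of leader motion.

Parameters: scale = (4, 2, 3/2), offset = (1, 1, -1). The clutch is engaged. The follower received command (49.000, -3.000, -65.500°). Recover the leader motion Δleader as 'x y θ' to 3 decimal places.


axis x: (49.000 − 1) / (4) = 12.000
axis y: (-3.000 − 1) / (2) = -2.000
axis θ: (-65.500 − -1) / (3/2) = -43.000

12.000 -2.000 -43.000


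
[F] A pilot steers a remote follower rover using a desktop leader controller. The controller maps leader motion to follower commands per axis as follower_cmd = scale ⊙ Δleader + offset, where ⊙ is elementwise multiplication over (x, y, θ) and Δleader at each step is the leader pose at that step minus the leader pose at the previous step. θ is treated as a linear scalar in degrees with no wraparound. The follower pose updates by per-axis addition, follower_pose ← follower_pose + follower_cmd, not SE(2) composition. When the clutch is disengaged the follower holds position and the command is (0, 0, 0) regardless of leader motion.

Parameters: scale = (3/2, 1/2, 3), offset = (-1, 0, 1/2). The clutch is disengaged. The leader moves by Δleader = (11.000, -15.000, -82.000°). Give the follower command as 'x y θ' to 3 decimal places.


clutch disengaged → follower holds; cmd = (0, 0, 0)

0.000 0.000 0.000


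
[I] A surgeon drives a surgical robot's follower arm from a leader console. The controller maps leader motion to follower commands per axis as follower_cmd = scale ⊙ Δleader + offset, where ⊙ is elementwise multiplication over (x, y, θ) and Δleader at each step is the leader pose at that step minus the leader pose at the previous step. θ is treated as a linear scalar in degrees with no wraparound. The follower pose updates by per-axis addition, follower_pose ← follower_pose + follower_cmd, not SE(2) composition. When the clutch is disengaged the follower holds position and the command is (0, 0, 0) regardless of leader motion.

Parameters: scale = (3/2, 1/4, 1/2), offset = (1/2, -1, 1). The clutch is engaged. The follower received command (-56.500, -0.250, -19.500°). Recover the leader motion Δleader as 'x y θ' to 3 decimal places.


-38.000 3.000 -41.000

axis x: (-56.500 − 1/2) / (3/2) = -38.000
axis y: (-0.250 − -1) / (1/4) = 3.000
axis θ: (-19.500 − 1) / (1/2) = -41.000


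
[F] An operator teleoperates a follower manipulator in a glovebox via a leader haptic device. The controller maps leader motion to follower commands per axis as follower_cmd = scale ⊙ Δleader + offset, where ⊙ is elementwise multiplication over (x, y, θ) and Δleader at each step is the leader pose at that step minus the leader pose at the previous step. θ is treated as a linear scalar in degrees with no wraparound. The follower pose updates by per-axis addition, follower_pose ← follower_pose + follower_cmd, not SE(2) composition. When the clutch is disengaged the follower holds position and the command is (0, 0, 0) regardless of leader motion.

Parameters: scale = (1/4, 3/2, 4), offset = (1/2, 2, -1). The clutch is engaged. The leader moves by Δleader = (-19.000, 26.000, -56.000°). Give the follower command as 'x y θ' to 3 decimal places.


-4.250 41.000 -225.000

axis x: 1/4·-19.000 + 1/2 = -4.250
axis y: 3/2·26.000 + 2 = 41.000
axis θ: 4·-56.000 + -1 = -225.000


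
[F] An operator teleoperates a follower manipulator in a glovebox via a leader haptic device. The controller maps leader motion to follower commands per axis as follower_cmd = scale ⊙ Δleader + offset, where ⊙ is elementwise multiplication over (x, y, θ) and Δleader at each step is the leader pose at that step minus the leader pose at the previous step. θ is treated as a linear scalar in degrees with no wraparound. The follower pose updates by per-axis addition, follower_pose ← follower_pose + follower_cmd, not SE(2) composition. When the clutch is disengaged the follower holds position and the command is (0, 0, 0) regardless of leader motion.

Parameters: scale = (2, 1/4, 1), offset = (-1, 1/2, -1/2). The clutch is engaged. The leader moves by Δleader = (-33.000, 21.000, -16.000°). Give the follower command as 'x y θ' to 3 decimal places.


-67.000 5.750 -16.500

axis x: 2·-33.000 + -1 = -67.000
axis y: 1/4·21.000 + 1/2 = 5.750
axis θ: 1·-16.000 + -1/2 = -16.500


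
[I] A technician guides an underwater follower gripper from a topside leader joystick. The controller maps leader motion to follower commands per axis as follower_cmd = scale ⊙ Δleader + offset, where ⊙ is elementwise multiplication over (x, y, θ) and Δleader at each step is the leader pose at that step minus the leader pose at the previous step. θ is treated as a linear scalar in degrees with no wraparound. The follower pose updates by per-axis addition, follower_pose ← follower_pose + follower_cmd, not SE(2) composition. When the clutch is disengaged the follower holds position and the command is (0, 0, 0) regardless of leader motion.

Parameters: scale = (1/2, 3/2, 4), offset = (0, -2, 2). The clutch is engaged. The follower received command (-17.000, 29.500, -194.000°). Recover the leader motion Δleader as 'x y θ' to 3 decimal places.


-34.000 21.000 -49.000

axis x: (-17.000 − 0) / (1/2) = -34.000
axis y: (29.500 − -2) / (3/2) = 21.000
axis θ: (-194.000 − 2) / (4) = -49.000


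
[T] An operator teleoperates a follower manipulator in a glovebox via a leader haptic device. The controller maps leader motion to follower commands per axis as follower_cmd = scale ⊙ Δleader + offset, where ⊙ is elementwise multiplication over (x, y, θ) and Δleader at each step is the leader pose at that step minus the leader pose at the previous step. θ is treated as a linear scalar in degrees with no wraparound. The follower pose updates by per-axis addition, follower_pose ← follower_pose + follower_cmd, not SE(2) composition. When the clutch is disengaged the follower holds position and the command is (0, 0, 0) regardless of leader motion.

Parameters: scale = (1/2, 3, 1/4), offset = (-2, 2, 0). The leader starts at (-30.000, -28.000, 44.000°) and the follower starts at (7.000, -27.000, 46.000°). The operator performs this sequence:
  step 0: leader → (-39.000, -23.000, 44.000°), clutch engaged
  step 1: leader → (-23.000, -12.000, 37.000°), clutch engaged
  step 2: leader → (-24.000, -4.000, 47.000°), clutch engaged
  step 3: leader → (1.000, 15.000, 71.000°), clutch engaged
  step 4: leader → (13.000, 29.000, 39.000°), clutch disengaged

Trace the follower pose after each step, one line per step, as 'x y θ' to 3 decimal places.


0.500 -10.000 46.000
6.500 25.000 44.250
4.000 51.000 46.750
14.500 110.000 52.750
14.500 110.000 52.750

step 0: Δleader=(-9.000, 5.000, 0.000°), engaged; cmd=(-6.500, 17.000, 0.000°) → follower=(0.500, -10.000, 46.000°)
step 1: Δleader=(16.000, 11.000, -7.000°), engaged; cmd=(6.000, 35.000, -1.750°) → follower=(6.500, 25.000, 44.250°)
step 2: Δleader=(-1.000, 8.000, 10.000°), engaged; cmd=(-2.500, 26.000, 2.500°) → follower=(4.000, 51.000, 46.750°)
step 3: Δleader=(25.000, 19.000, 24.000°), engaged; cmd=(10.500, 59.000, 6.000°) → follower=(14.500, 110.000, 52.750°)
step 4: Δleader=(12.000, 14.000, -32.000°), disengaged; cmd=(0,0,0) → follower holds at (14.500, 110.000, 52.750°)
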